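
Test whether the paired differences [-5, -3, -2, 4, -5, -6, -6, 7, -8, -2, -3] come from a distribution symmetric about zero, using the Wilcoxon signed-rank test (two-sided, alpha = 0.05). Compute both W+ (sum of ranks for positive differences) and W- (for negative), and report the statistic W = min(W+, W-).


Step 1: Drop any zero differences (none here) and take |d_i|.
|d| = [5, 3, 2, 4, 5, 6, 6, 7, 8, 2, 3]
Step 2: Midrank |d_i| (ties get averaged ranks).
ranks: |5|->6.5, |3|->3.5, |2|->1.5, |4|->5, |5|->6.5, |6|->8.5, |6|->8.5, |7|->10, |8|->11, |2|->1.5, |3|->3.5
Step 3: Attach original signs; sum ranks with positive sign and with negative sign.
W+ = 5 + 10 = 15
W- = 6.5 + 3.5 + 1.5 + 6.5 + 8.5 + 8.5 + 11 + 1.5 + 3.5 = 51
(Check: W+ + W- = 66 should equal n(n+1)/2 = 66.)
Step 4: Test statistic W = min(W+, W-) = 15.
Step 5: Ties in |d|, so use the tie-corrected normal approximation.
        E[W] = n(n+1)/4 = 11*12/4 = 33.
        Tie groups: |d|=2 (t=2), |d|=3 (t=2), |d|=5 (t=2), |d|=6 (t=2); sum(t^3 - t) = 24.
        Var[W] = n(n+1)(2n+1)/24 - sum(t^3-t)/48 = 3036/24 - 24/48 = 126.
        z = (W - E[W]) / sqrt(Var[W]) = (15 - 33) / 11.2250 = -1.6036.
        Two-sided p = 2*Phi(z) = 0.108809.
Step 6: alpha = 0.05. fail to reject H0.

W+ = 15, W- = 51, W = min = 15, p = 0.108809, fail to reject H0.


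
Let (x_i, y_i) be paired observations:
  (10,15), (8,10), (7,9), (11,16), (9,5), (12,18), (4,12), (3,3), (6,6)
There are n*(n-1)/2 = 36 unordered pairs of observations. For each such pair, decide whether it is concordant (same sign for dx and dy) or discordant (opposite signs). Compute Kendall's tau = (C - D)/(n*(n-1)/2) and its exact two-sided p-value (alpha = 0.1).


Step 1: Enumerate the 36 unordered pairs (i,j) with i<j and classify each by sign(x_j-x_i) * sign(y_j-y_i).
  (1,2):dx=-2,dy=-5->C; (1,3):dx=-3,dy=-6->C; (1,4):dx=+1,dy=+1->C; (1,5):dx=-1,dy=-10->C
  (1,6):dx=+2,dy=+3->C; (1,7):dx=-6,dy=-3->C; (1,8):dx=-7,dy=-12->C; (1,9):dx=-4,dy=-9->C
  (2,3):dx=-1,dy=-1->C; (2,4):dx=+3,dy=+6->C; (2,5):dx=+1,dy=-5->D; (2,6):dx=+4,dy=+8->C
  (2,7):dx=-4,dy=+2->D; (2,8):dx=-5,dy=-7->C; (2,9):dx=-2,dy=-4->C; (3,4):dx=+4,dy=+7->C
  (3,5):dx=+2,dy=-4->D; (3,6):dx=+5,dy=+9->C; (3,7):dx=-3,dy=+3->D; (3,8):dx=-4,dy=-6->C
  (3,9):dx=-1,dy=-3->C; (4,5):dx=-2,dy=-11->C; (4,6):dx=+1,dy=+2->C; (4,7):dx=-7,dy=-4->C
  (4,8):dx=-8,dy=-13->C; (4,9):dx=-5,dy=-10->C; (5,6):dx=+3,dy=+13->C; (5,7):dx=-5,dy=+7->D
  (5,8):dx=-6,dy=-2->C; (5,9):dx=-3,dy=+1->D; (6,7):dx=-8,dy=-6->C; (6,8):dx=-9,dy=-15->C
  (6,9):dx=-6,dy=-12->C; (7,8):dx=-1,dy=-9->C; (7,9):dx=+2,dy=-6->D; (8,9):dx=+3,dy=+3->C
Step 2: C = 29, D = 7, total pairs = 36.
Step 3: tau = (C - D)/(n(n-1)/2) = (29 - 7)/36 = 0.611111.
Step 4: Exact two-sided p-value (enumerate n! = 362880 permutations of y under H0): p = 0.024741.
Step 5: alpha = 0.1. reject H0.

tau_b = 0.6111 (C=29, D=7), p = 0.024741, reject H0.


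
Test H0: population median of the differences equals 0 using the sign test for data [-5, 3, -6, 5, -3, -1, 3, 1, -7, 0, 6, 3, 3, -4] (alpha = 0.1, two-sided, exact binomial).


Step 1: Discard zero differences. Original n = 14; n_eff = number of nonzero differences = 13.
Nonzero differences (with sign): -5, +3, -6, +5, -3, -1, +3, +1, -7, +6, +3, +3, -4
Step 2: Count signs: positive = 7, negative = 6.
Step 3: Under H0: P(positive) = 0.5, so the number of positives S ~ Bin(13, 0.5).
Step 4: Two-sided exact p-value = sum of Bin(13,0.5) probabilities at or below the observed probability = 1.000000.
Step 5: alpha = 0.1. fail to reject H0.

n_eff = 13, pos = 7, neg = 6, p = 1.000000, fail to reject H0.


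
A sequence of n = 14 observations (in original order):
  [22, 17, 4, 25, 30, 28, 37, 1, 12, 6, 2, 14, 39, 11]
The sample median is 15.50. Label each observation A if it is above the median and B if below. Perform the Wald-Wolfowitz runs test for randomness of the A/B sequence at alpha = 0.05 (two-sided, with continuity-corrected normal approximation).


Step 1: Compute median = 15.50; label A = above, B = below.
Labels in order: AABAAAABBBBBAB  (n_A = 7, n_B = 7)
Step 2: Count runs R = 6.
Step 3: Under H0 (random ordering), E[R] = 2*n_A*n_B/(n_A+n_B) + 1 = 2*7*7/14 + 1 = 8.0000.
        Var[R] = 2*n_A*n_B*(2*n_A*n_B - n_A - n_B) / ((n_A+n_B)^2 * (n_A+n_B-1)) = 8232/2548 = 3.2308.
        SD[R] = 1.7974.
Step 4: Continuity-corrected z = (R + 0.5 - E[R]) / SD[R] = (6 + 0.5 - 8.0000) / 1.7974 = -0.8345.
Step 5: Two-sided p-value via normal approximation = 2*(1 - Phi(|z|)) = 0.403986.
Step 6: alpha = 0.05. fail to reject H0.

R = 6, z = -0.8345, p = 0.403986, fail to reject H0.


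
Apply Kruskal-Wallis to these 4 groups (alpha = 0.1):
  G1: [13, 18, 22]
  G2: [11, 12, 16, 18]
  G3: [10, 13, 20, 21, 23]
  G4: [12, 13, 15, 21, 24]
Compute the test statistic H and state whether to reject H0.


Step 1: Combine all N = 17 observations and assign midranks.
sorted (value, group, rank): (10,G3,1), (11,G2,2), (12,G2,3.5), (12,G4,3.5), (13,G1,6), (13,G3,6), (13,G4,6), (15,G4,8), (16,G2,9), (18,G1,10.5), (18,G2,10.5), (20,G3,12), (21,G3,13.5), (21,G4,13.5), (22,G1,15), (23,G3,16), (24,G4,17)
Step 2: Sum ranks within each group.
R_1 = 31.5 (n_1 = 3)
R_2 = 25 (n_2 = 4)
R_3 = 48.5 (n_3 = 5)
R_4 = 48 (n_4 = 5)
Step 3: H = 12/(N(N+1)) * sum(R_i^2/n_i) - 3(N+1)
     = 12/(17*18) * (31.5^2/3 + 25^2/4 + 48.5^2/5 + 48^2/5) - 3*18
     = 0.039216 * 1418.25 - 54
     = 1.617647.
Step 4: Ties present; correction factor C = 1 - 42/(17^3 - 17) = 0.991422. Corrected H = 1.617647 / 0.991422 = 1.631644.
Step 5: Under H0, H ~ chi^2(3); p-value = 0.652236.
Step 6: alpha = 0.1. fail to reject H0.

H = 1.6316, df = 3, p = 0.652236, fail to reject H0.


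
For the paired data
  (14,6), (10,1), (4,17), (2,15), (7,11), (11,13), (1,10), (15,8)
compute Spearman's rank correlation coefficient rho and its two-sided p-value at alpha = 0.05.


Step 1: Rank x and y separately (midranks; no ties here).
rank(x): 14->7, 10->5, 4->3, 2->2, 7->4, 11->6, 1->1, 15->8
rank(y): 6->2, 1->1, 17->8, 15->7, 11->5, 13->6, 10->4, 8->3
Step 2: d_i = R_x(i) - R_y(i); compute d_i^2.
  (7-2)^2=25, (5-1)^2=16, (3-8)^2=25, (2-7)^2=25, (4-5)^2=1, (6-6)^2=0, (1-4)^2=9, (8-3)^2=25
sum(d^2) = 126.
Step 3: rho = 1 - 6*126 / (8*(8^2 - 1)) = 1 - 756/504 = -0.500000.
Step 4: Under H0, t = rho * sqrt((n-2)/(1-rho^2)) = -1.4142 ~ t(6).
Step 5: Two-sided p-value from the t-distribution with 6 df = 0.207031.
Step 6: alpha = 0.05. fail to reject H0.

rho = -0.5000, p = 0.207031, fail to reject H0 at alpha = 0.05.


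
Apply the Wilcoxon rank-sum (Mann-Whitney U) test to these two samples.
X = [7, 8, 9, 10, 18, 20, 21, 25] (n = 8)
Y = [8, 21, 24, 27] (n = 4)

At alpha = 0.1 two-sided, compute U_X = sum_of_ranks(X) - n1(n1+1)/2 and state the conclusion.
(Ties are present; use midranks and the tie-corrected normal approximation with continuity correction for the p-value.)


Step 1: Combine and sort all 12 observations; assign midranks.
sorted (value, group): (7,X), (8,X), (8,Y), (9,X), (10,X), (18,X), (20,X), (21,X), (21,Y), (24,Y), (25,X), (27,Y)
ranks: 7->1, 8->2.5, 8->2.5, 9->4, 10->5, 18->6, 20->7, 21->8.5, 21->8.5, 24->10, 25->11, 27->12
Step 2: Rank sum for X: R1 = 1 + 2.5 + 4 + 5 + 6 + 7 + 8.5 + 11 = 45.
Step 3: U_X = R1 - n1(n1+1)/2 = 45 - 8*9/2 = 45 - 36 = 9.
       U_Y = n1*n2 - U_X = 32 - 9 = 23.
Step 4: Ties are present, so use the tie-corrected normal approximation (with continuity correction) for the p-value.
Step 5: p-value = 0.267926; compare to alpha = 0.1. fail to reject H0.

U_X = 9, p = 0.267926, fail to reject H0 at alpha = 0.1.


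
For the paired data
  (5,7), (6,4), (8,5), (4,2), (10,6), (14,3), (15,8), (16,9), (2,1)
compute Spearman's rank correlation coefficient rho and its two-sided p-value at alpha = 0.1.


Step 1: Rank x and y separately (midranks; no ties here).
rank(x): 5->3, 6->4, 8->5, 4->2, 10->6, 14->7, 15->8, 16->9, 2->1
rank(y): 7->7, 4->4, 5->5, 2->2, 6->6, 3->3, 8->8, 9->9, 1->1
Step 2: d_i = R_x(i) - R_y(i); compute d_i^2.
  (3-7)^2=16, (4-4)^2=0, (5-5)^2=0, (2-2)^2=0, (6-6)^2=0, (7-3)^2=16, (8-8)^2=0, (9-9)^2=0, (1-1)^2=0
sum(d^2) = 32.
Step 3: rho = 1 - 6*32 / (9*(9^2 - 1)) = 1 - 192/720 = 0.733333.
Step 4: Under H0, t = rho * sqrt((n-2)/(1-rho^2)) = 2.8538 ~ t(7).
Step 5: Two-sided p-value from the t-distribution with 7 df = 0.024554.
Step 6: alpha = 0.1. reject H0.

rho = 0.7333, p = 0.024554, reject H0 at alpha = 0.1.


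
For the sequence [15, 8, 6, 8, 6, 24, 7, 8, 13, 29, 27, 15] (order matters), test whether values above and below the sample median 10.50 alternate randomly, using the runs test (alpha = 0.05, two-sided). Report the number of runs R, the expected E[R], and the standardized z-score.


Step 1: Compute median = 10.50; label A = above, B = below.
Labels in order: ABBBBABBAAAA  (n_A = 6, n_B = 6)
Step 2: Count runs R = 5.
Step 3: Under H0 (random ordering), E[R] = 2*n_A*n_B/(n_A+n_B) + 1 = 2*6*6/12 + 1 = 7.0000.
        Var[R] = 2*n_A*n_B*(2*n_A*n_B - n_A - n_B) / ((n_A+n_B)^2 * (n_A+n_B-1)) = 4320/1584 = 2.7273.
        SD[R] = 1.6514.
Step 4: Continuity-corrected z = (R + 0.5 - E[R]) / SD[R] = (5 + 0.5 - 7.0000) / 1.6514 = -0.9083.
Step 5: Two-sided p-value via normal approximation = 2*(1 - Phi(|z|)) = 0.363722.
Step 6: alpha = 0.05. fail to reject H0.

R = 5, z = -0.9083, p = 0.363722, fail to reject H0.


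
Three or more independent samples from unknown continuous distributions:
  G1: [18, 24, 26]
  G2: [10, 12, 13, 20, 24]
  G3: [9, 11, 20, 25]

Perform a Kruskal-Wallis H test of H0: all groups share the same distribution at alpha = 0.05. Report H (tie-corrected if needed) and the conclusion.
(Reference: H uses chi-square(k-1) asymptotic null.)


Step 1: Combine all N = 12 observations and assign midranks.
sorted (value, group, rank): (9,G3,1), (10,G2,2), (11,G3,3), (12,G2,4), (13,G2,5), (18,G1,6), (20,G2,7.5), (20,G3,7.5), (24,G1,9.5), (24,G2,9.5), (25,G3,11), (26,G1,12)
Step 2: Sum ranks within each group.
R_1 = 27.5 (n_1 = 3)
R_2 = 28 (n_2 = 5)
R_3 = 22.5 (n_3 = 4)
Step 3: H = 12/(N(N+1)) * sum(R_i^2/n_i) - 3(N+1)
     = 12/(12*13) * (27.5^2/3 + 28^2/5 + 22.5^2/4) - 3*13
     = 0.076923 * 535.446 - 39
     = 2.188141.
Step 4: Ties present; correction factor C = 1 - 12/(12^3 - 12) = 0.993007. Corrected H = 2.188141 / 0.993007 = 2.203550.
Step 5: Under H0, H ~ chi^2(2); p-value = 0.332281.
Step 6: alpha = 0.05. fail to reject H0.

H = 2.2036, df = 2, p = 0.332281, fail to reject H0.


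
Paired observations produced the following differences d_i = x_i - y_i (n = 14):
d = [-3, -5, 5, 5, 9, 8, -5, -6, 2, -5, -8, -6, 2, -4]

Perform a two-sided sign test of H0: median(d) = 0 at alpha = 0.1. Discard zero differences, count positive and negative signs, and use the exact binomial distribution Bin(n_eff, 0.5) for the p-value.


Step 1: Discard zero differences. Original n = 14; n_eff = number of nonzero differences = 14.
Nonzero differences (with sign): -3, -5, +5, +5, +9, +8, -5, -6, +2, -5, -8, -6, +2, -4
Step 2: Count signs: positive = 6, negative = 8.
Step 3: Under H0: P(positive) = 0.5, so the number of positives S ~ Bin(14, 0.5).
Step 4: Two-sided exact p-value = sum of Bin(14,0.5) probabilities at or below the observed probability = 0.790527.
Step 5: alpha = 0.1. fail to reject H0.

n_eff = 14, pos = 6, neg = 8, p = 0.790527, fail to reject H0.


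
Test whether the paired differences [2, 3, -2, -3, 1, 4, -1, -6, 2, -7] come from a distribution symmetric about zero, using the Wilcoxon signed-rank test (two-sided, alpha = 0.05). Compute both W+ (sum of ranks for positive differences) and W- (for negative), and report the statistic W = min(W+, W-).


Step 1: Drop any zero differences (none here) and take |d_i|.
|d| = [2, 3, 2, 3, 1, 4, 1, 6, 2, 7]
Step 2: Midrank |d_i| (ties get averaged ranks).
ranks: |2|->4, |3|->6.5, |2|->4, |3|->6.5, |1|->1.5, |4|->8, |1|->1.5, |6|->9, |2|->4, |7|->10
Step 3: Attach original signs; sum ranks with positive sign and with negative sign.
W+ = 4 + 6.5 + 1.5 + 8 + 4 = 24
W- = 4 + 6.5 + 1.5 + 9 + 10 = 31
(Check: W+ + W- = 55 should equal n(n+1)/2 = 55.)
Step 4: Test statistic W = min(W+, W-) = 24.
Step 5: Ties in |d|, so use the tie-corrected normal approximation.
        E[W] = n(n+1)/4 = 10*11/4 = 27.5.
        Tie groups: |d|=1 (t=2), |d|=2 (t=3), |d|=3 (t=2); sum(t^3 - t) = 36.
        Var[W] = n(n+1)(2n+1)/24 - sum(t^3-t)/48 = 2310/24 - 36/48 = 95.5.
        z = (W - E[W]) / sqrt(Var[W]) = (24 - 27.5) / 9.7724 = -0.3582.
        Two-sided p = 2*Phi(z) = 0.720230.
Step 6: alpha = 0.05. fail to reject H0.

W+ = 24, W- = 31, W = min = 24, p = 0.720230, fail to reject H0.


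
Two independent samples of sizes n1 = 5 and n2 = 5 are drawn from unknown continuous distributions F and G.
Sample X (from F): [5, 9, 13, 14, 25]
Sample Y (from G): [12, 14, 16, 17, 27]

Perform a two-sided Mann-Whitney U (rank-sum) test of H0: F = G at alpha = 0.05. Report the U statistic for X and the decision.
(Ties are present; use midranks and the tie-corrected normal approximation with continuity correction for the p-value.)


Step 1: Combine and sort all 10 observations; assign midranks.
sorted (value, group): (5,X), (9,X), (12,Y), (13,X), (14,X), (14,Y), (16,Y), (17,Y), (25,X), (27,Y)
ranks: 5->1, 9->2, 12->3, 13->4, 14->5.5, 14->5.5, 16->7, 17->8, 25->9, 27->10
Step 2: Rank sum for X: R1 = 1 + 2 + 4 + 5.5 + 9 = 21.5.
Step 3: U_X = R1 - n1(n1+1)/2 = 21.5 - 5*6/2 = 21.5 - 15 = 6.5.
       U_Y = n1*n2 - U_X = 25 - 6.5 = 18.5.
Step 4: Ties are present, so use the tie-corrected normal approximation (with continuity correction) for the p-value.
Step 5: p-value = 0.249153; compare to alpha = 0.05. fail to reject H0.

U_X = 6.5, p = 0.249153, fail to reject H0 at alpha = 0.05.


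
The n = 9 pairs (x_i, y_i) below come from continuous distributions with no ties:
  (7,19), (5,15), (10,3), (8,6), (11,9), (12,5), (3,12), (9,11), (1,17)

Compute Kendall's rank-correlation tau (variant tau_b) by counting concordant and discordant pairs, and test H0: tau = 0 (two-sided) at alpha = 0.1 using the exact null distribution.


Step 1: Enumerate the 36 unordered pairs (i,j) with i<j and classify each by sign(x_j-x_i) * sign(y_j-y_i).
  (1,2):dx=-2,dy=-4->C; (1,3):dx=+3,dy=-16->D; (1,4):dx=+1,dy=-13->D; (1,5):dx=+4,dy=-10->D
  (1,6):dx=+5,dy=-14->D; (1,7):dx=-4,dy=-7->C; (1,8):dx=+2,dy=-8->D; (1,9):dx=-6,dy=-2->C
  (2,3):dx=+5,dy=-12->D; (2,4):dx=+3,dy=-9->D; (2,5):dx=+6,dy=-6->D; (2,6):dx=+7,dy=-10->D
  (2,7):dx=-2,dy=-3->C; (2,8):dx=+4,dy=-4->D; (2,9):dx=-4,dy=+2->D; (3,4):dx=-2,dy=+3->D
  (3,5):dx=+1,dy=+6->C; (3,6):dx=+2,dy=+2->C; (3,7):dx=-7,dy=+9->D; (3,8):dx=-1,dy=+8->D
  (3,9):dx=-9,dy=+14->D; (4,5):dx=+3,dy=+3->C; (4,6):dx=+4,dy=-1->D; (4,7):dx=-5,dy=+6->D
  (4,8):dx=+1,dy=+5->C; (4,9):dx=-7,dy=+11->D; (5,6):dx=+1,dy=-4->D; (5,7):dx=-8,dy=+3->D
  (5,8):dx=-2,dy=+2->D; (5,9):dx=-10,dy=+8->D; (6,7):dx=-9,dy=+7->D; (6,8):dx=-3,dy=+6->D
  (6,9):dx=-11,dy=+12->D; (7,8):dx=+6,dy=-1->D; (7,9):dx=-2,dy=+5->D; (8,9):dx=-8,dy=+6->D
Step 2: C = 8, D = 28, total pairs = 36.
Step 3: tau = (C - D)/(n(n-1)/2) = (8 - 28)/36 = -0.555556.
Step 4: Exact two-sided p-value (enumerate n! = 362880 permutations of y under H0): p = 0.044615.
Step 5: alpha = 0.1. reject H0.

tau_b = -0.5556 (C=8, D=28), p = 0.044615, reject H0.


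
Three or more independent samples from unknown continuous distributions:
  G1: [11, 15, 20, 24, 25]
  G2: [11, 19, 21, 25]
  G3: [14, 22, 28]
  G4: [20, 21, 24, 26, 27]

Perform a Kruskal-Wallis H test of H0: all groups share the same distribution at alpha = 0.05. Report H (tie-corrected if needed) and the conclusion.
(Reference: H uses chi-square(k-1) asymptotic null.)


Step 1: Combine all N = 17 observations and assign midranks.
sorted (value, group, rank): (11,G1,1.5), (11,G2,1.5), (14,G3,3), (15,G1,4), (19,G2,5), (20,G1,6.5), (20,G4,6.5), (21,G2,8.5), (21,G4,8.5), (22,G3,10), (24,G1,11.5), (24,G4,11.5), (25,G1,13.5), (25,G2,13.5), (26,G4,15), (27,G4,16), (28,G3,17)
Step 2: Sum ranks within each group.
R_1 = 37 (n_1 = 5)
R_2 = 28.5 (n_2 = 4)
R_3 = 30 (n_3 = 3)
R_4 = 57.5 (n_4 = 5)
Step 3: H = 12/(N(N+1)) * sum(R_i^2/n_i) - 3(N+1)
     = 12/(17*18) * (37^2/5 + 28.5^2/4 + 30^2/3 + 57.5^2/5) - 3*18
     = 0.039216 * 1438.11 - 54
     = 2.396569.
Step 4: Ties present; correction factor C = 1 - 30/(17^3 - 17) = 0.993873. Corrected H = 2.396569 / 0.993873 = 2.411344.
Step 5: Under H0, H ~ chi^2(3); p-value = 0.491526.
Step 6: alpha = 0.05. fail to reject H0.

H = 2.4113, df = 3, p = 0.491526, fail to reject H0.


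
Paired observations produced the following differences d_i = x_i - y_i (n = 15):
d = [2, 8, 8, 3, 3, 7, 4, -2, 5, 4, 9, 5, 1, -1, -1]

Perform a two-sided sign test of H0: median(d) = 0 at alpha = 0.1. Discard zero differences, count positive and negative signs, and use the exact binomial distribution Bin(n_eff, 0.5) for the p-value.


Step 1: Discard zero differences. Original n = 15; n_eff = number of nonzero differences = 15.
Nonzero differences (with sign): +2, +8, +8, +3, +3, +7, +4, -2, +5, +4, +9, +5, +1, -1, -1
Step 2: Count signs: positive = 12, negative = 3.
Step 3: Under H0: P(positive) = 0.5, so the number of positives S ~ Bin(15, 0.5).
Step 4: Two-sided exact p-value = sum of Bin(15,0.5) probabilities at or below the observed probability = 0.035156.
Step 5: alpha = 0.1. reject H0.

n_eff = 15, pos = 12, neg = 3, p = 0.035156, reject H0.


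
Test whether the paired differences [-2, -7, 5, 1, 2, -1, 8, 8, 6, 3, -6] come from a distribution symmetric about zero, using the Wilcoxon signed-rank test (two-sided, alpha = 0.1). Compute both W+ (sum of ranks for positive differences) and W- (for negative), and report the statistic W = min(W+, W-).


Step 1: Drop any zero differences (none here) and take |d_i|.
|d| = [2, 7, 5, 1, 2, 1, 8, 8, 6, 3, 6]
Step 2: Midrank |d_i| (ties get averaged ranks).
ranks: |2|->3.5, |7|->9, |5|->6, |1|->1.5, |2|->3.5, |1|->1.5, |8|->10.5, |8|->10.5, |6|->7.5, |3|->5, |6|->7.5
Step 3: Attach original signs; sum ranks with positive sign and with negative sign.
W+ = 6 + 1.5 + 3.5 + 10.5 + 10.5 + 7.5 + 5 = 44.5
W- = 3.5 + 9 + 1.5 + 7.5 = 21.5
(Check: W+ + W- = 66 should equal n(n+1)/2 = 66.)
Step 4: Test statistic W = min(W+, W-) = 21.5.
Step 5: Ties in |d|, so use the tie-corrected normal approximation.
        E[W] = n(n+1)/4 = 11*12/4 = 33.
        Tie groups: |d|=1 (t=2), |d|=2 (t=2), |d|=6 (t=2), |d|=8 (t=2); sum(t^3 - t) = 24.
        Var[W] = n(n+1)(2n+1)/24 - sum(t^3-t)/48 = 3036/24 - 24/48 = 126.
        z = (W - E[W]) / sqrt(Var[W]) = (21.5 - 33) / 11.2250 = -1.0245.
        Two-sided p = 2*Phi(z) = 0.305598.
Step 6: alpha = 0.1. fail to reject H0.

W+ = 44.5, W- = 21.5, W = min = 21.5, p = 0.305598, fail to reject H0.


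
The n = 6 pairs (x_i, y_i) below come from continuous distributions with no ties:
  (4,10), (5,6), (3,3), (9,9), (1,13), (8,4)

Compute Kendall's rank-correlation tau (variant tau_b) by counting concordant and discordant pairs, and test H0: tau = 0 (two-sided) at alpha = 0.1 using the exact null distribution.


Step 1: Enumerate the 15 unordered pairs (i,j) with i<j and classify each by sign(x_j-x_i) * sign(y_j-y_i).
  (1,2):dx=+1,dy=-4->D; (1,3):dx=-1,dy=-7->C; (1,4):dx=+5,dy=-1->D; (1,5):dx=-3,dy=+3->D
  (1,6):dx=+4,dy=-6->D; (2,3):dx=-2,dy=-3->C; (2,4):dx=+4,dy=+3->C; (2,5):dx=-4,dy=+7->D
  (2,6):dx=+3,dy=-2->D; (3,4):dx=+6,dy=+6->C; (3,5):dx=-2,dy=+10->D; (3,6):dx=+5,dy=+1->C
  (4,5):dx=-8,dy=+4->D; (4,6):dx=-1,dy=-5->C; (5,6):dx=+7,dy=-9->D
Step 2: C = 6, D = 9, total pairs = 15.
Step 3: tau = (C - D)/(n(n-1)/2) = (6 - 9)/15 = -0.200000.
Step 4: Exact two-sided p-value (enumerate n! = 720 permutations of y under H0): p = 0.719444.
Step 5: alpha = 0.1. fail to reject H0.

tau_b = -0.2000 (C=6, D=9), p = 0.719444, fail to reject H0.


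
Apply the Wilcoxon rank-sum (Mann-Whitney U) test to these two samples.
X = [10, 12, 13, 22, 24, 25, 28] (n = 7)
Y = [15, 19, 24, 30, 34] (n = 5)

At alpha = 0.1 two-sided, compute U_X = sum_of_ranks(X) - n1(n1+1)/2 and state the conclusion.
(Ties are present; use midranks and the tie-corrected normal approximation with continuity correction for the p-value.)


Step 1: Combine and sort all 12 observations; assign midranks.
sorted (value, group): (10,X), (12,X), (13,X), (15,Y), (19,Y), (22,X), (24,X), (24,Y), (25,X), (28,X), (30,Y), (34,Y)
ranks: 10->1, 12->2, 13->3, 15->4, 19->5, 22->6, 24->7.5, 24->7.5, 25->9, 28->10, 30->11, 34->12
Step 2: Rank sum for X: R1 = 1 + 2 + 3 + 6 + 7.5 + 9 + 10 = 38.5.
Step 3: U_X = R1 - n1(n1+1)/2 = 38.5 - 7*8/2 = 38.5 - 28 = 10.5.
       U_Y = n1*n2 - U_X = 35 - 10.5 = 24.5.
Step 4: Ties are present, so use the tie-corrected normal approximation (with continuity correction) for the p-value.
Step 5: p-value = 0.290307; compare to alpha = 0.1. fail to reject H0.

U_X = 10.5, p = 0.290307, fail to reject H0 at alpha = 0.1.


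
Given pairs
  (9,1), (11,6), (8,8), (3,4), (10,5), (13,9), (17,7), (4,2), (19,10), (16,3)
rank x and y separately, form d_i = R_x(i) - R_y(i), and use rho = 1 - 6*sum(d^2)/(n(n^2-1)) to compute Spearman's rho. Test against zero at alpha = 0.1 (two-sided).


Step 1: Rank x and y separately (midranks; no ties here).
rank(x): 9->4, 11->6, 8->3, 3->1, 10->5, 13->7, 17->9, 4->2, 19->10, 16->8
rank(y): 1->1, 6->6, 8->8, 4->4, 5->5, 9->9, 7->7, 2->2, 10->10, 3->3
Step 2: d_i = R_x(i) - R_y(i); compute d_i^2.
  (4-1)^2=9, (6-6)^2=0, (3-8)^2=25, (1-4)^2=9, (5-5)^2=0, (7-9)^2=4, (9-7)^2=4, (2-2)^2=0, (10-10)^2=0, (8-3)^2=25
sum(d^2) = 76.
Step 3: rho = 1 - 6*76 / (10*(10^2 - 1)) = 1 - 456/990 = 0.539394.
Step 4: Under H0, t = rho * sqrt((n-2)/(1-rho^2)) = 1.8118 ~ t(8).
Step 5: Two-sided p-value from the t-distribution with 8 df = 0.107593.
Step 6: alpha = 0.1. fail to reject H0.

rho = 0.5394, p = 0.107593, fail to reject H0 at alpha = 0.1.


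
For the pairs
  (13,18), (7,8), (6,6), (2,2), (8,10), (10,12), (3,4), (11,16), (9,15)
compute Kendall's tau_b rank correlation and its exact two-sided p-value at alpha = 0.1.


Step 1: Enumerate the 36 unordered pairs (i,j) with i<j and classify each by sign(x_j-x_i) * sign(y_j-y_i).
  (1,2):dx=-6,dy=-10->C; (1,3):dx=-7,dy=-12->C; (1,4):dx=-11,dy=-16->C; (1,5):dx=-5,dy=-8->C
  (1,6):dx=-3,dy=-6->C; (1,7):dx=-10,dy=-14->C; (1,8):dx=-2,dy=-2->C; (1,9):dx=-4,dy=-3->C
  (2,3):dx=-1,dy=-2->C; (2,4):dx=-5,dy=-6->C; (2,5):dx=+1,dy=+2->C; (2,6):dx=+3,dy=+4->C
  (2,7):dx=-4,dy=-4->C; (2,8):dx=+4,dy=+8->C; (2,9):dx=+2,dy=+7->C; (3,4):dx=-4,dy=-4->C
  (3,5):dx=+2,dy=+4->C; (3,6):dx=+4,dy=+6->C; (3,7):dx=-3,dy=-2->C; (3,8):dx=+5,dy=+10->C
  (3,9):dx=+3,dy=+9->C; (4,5):dx=+6,dy=+8->C; (4,6):dx=+8,dy=+10->C; (4,7):dx=+1,dy=+2->C
  (4,8):dx=+9,dy=+14->C; (4,9):dx=+7,dy=+13->C; (5,6):dx=+2,dy=+2->C; (5,7):dx=-5,dy=-6->C
  (5,8):dx=+3,dy=+6->C; (5,9):dx=+1,dy=+5->C; (6,7):dx=-7,dy=-8->C; (6,8):dx=+1,dy=+4->C
  (6,9):dx=-1,dy=+3->D; (7,8):dx=+8,dy=+12->C; (7,9):dx=+6,dy=+11->C; (8,9):dx=-2,dy=-1->C
Step 2: C = 35, D = 1, total pairs = 36.
Step 3: tau = (C - D)/(n(n-1)/2) = (35 - 1)/36 = 0.944444.
Step 4: Exact two-sided p-value (enumerate n! = 362880 permutations of y under H0): p = 0.000050.
Step 5: alpha = 0.1. reject H0.

tau_b = 0.9444 (C=35, D=1), p = 0.000050, reject H0.


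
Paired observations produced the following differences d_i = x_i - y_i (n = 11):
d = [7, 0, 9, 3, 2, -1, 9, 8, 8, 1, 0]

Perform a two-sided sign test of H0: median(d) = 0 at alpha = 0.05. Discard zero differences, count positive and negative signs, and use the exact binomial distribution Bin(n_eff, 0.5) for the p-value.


Step 1: Discard zero differences. Original n = 11; n_eff = number of nonzero differences = 9.
Nonzero differences (with sign): +7, +9, +3, +2, -1, +9, +8, +8, +1
Step 2: Count signs: positive = 8, negative = 1.
Step 3: Under H0: P(positive) = 0.5, so the number of positives S ~ Bin(9, 0.5).
Step 4: Two-sided exact p-value = sum of Bin(9,0.5) probabilities at or below the observed probability = 0.039062.
Step 5: alpha = 0.05. reject H0.

n_eff = 9, pos = 8, neg = 1, p = 0.039062, reject H0.


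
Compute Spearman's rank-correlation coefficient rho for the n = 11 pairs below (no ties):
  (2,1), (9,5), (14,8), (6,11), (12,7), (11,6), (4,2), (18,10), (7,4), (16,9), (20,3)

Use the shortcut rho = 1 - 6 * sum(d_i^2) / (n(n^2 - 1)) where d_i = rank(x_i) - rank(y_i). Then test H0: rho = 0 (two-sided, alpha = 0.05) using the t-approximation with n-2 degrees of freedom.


Step 1: Rank x and y separately (midranks; no ties here).
rank(x): 2->1, 9->5, 14->8, 6->3, 12->7, 11->6, 4->2, 18->10, 7->4, 16->9, 20->11
rank(y): 1->1, 5->5, 8->8, 11->11, 7->7, 6->6, 2->2, 10->10, 4->4, 9->9, 3->3
Step 2: d_i = R_x(i) - R_y(i); compute d_i^2.
  (1-1)^2=0, (5-5)^2=0, (8-8)^2=0, (3-11)^2=64, (7-7)^2=0, (6-6)^2=0, (2-2)^2=0, (10-10)^2=0, (4-4)^2=0, (9-9)^2=0, (11-3)^2=64
sum(d^2) = 128.
Step 3: rho = 1 - 6*128 / (11*(11^2 - 1)) = 1 - 768/1320 = 0.418182.
Step 4: Under H0, t = rho * sqrt((n-2)/(1-rho^2)) = 1.3811 ~ t(9).
Step 5: Two-sided p-value from the t-distribution with 9 df = 0.200570.
Step 6: alpha = 0.05. fail to reject H0.

rho = 0.4182, p = 0.200570, fail to reject H0 at alpha = 0.05.


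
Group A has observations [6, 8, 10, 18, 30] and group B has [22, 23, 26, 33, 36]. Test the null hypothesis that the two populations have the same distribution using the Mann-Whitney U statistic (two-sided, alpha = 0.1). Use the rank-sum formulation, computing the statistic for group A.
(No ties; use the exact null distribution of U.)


Step 1: Combine and sort all 10 observations; assign midranks.
sorted (value, group): (6,X), (8,X), (10,X), (18,X), (22,Y), (23,Y), (26,Y), (30,X), (33,Y), (36,Y)
ranks: 6->1, 8->2, 10->3, 18->4, 22->5, 23->6, 26->7, 30->8, 33->9, 36->10
Step 2: Rank sum for X: R1 = 1 + 2 + 3 + 4 + 8 = 18.
Step 3: U_X = R1 - n1(n1+1)/2 = 18 - 5*6/2 = 18 - 15 = 3.
       U_Y = n1*n2 - U_X = 25 - 3 = 22.
Step 4: No ties, so the exact null distribution of U (based on enumerating the C(10,5) = 252 equally likely rank assignments) gives the two-sided p-value.
Step 5: p-value = 0.055556; compare to alpha = 0.1. reject H0.

U_X = 3, p = 0.055556, reject H0 at alpha = 0.1.


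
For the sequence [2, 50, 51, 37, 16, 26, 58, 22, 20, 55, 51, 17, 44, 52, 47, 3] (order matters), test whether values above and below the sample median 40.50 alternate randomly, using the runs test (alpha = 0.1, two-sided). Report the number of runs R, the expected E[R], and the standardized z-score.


Step 1: Compute median = 40.50; label A = above, B = below.
Labels in order: BAABBBABBAABAAAB  (n_A = 8, n_B = 8)
Step 2: Count runs R = 9.
Step 3: Under H0 (random ordering), E[R] = 2*n_A*n_B/(n_A+n_B) + 1 = 2*8*8/16 + 1 = 9.0000.
        Var[R] = 2*n_A*n_B*(2*n_A*n_B - n_A - n_B) / ((n_A+n_B)^2 * (n_A+n_B-1)) = 14336/3840 = 3.7333.
        SD[R] = 1.9322.
Step 4: R = E[R], so z = 0 with no continuity correction.
Step 5: Two-sided p-value via normal approximation = 2*(1 - Phi(|z|)) = 1.000000.
Step 6: alpha = 0.1. fail to reject H0.

R = 9, z = 0.0000, p = 1.000000, fail to reject H0.


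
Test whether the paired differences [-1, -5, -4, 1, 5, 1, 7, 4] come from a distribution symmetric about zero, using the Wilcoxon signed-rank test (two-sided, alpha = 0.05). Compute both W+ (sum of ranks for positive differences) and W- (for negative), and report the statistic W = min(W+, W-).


Step 1: Drop any zero differences (none here) and take |d_i|.
|d| = [1, 5, 4, 1, 5, 1, 7, 4]
Step 2: Midrank |d_i| (ties get averaged ranks).
ranks: |1|->2, |5|->6.5, |4|->4.5, |1|->2, |5|->6.5, |1|->2, |7|->8, |4|->4.5
Step 3: Attach original signs; sum ranks with positive sign and with negative sign.
W+ = 2 + 6.5 + 2 + 8 + 4.5 = 23
W- = 2 + 6.5 + 4.5 = 13
(Check: W+ + W- = 36 should equal n(n+1)/2 = 36.)
Step 4: Test statistic W = min(W+, W-) = 13.
Step 5: Ties in |d|, so use the tie-corrected normal approximation.
        E[W] = n(n+1)/4 = 8*9/4 = 18.
        Tie groups: |d|=1 (t=3), |d|=4 (t=2), |d|=5 (t=2); sum(t^3 - t) = 36.
        Var[W] = n(n+1)(2n+1)/24 - sum(t^3-t)/48 = 1224/24 - 36/48 = 50.25.
        z = (W - E[W]) / sqrt(Var[W]) = (13 - 18) / 7.0887 = -0.7053.
        Two-sided p = 2*Phi(z) = 0.480595.
Step 6: alpha = 0.05. fail to reject H0.

W+ = 23, W- = 13, W = min = 13, p = 0.480595, fail to reject H0.


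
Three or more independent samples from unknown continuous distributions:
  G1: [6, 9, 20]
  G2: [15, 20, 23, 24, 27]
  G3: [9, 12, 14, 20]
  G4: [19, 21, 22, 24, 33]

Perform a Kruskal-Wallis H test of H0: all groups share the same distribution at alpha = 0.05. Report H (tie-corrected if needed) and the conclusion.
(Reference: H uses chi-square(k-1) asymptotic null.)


Step 1: Combine all N = 17 observations and assign midranks.
sorted (value, group, rank): (6,G1,1), (9,G1,2.5), (9,G3,2.5), (12,G3,4), (14,G3,5), (15,G2,6), (19,G4,7), (20,G1,9), (20,G2,9), (20,G3,9), (21,G4,11), (22,G4,12), (23,G2,13), (24,G2,14.5), (24,G4,14.5), (27,G2,16), (33,G4,17)
Step 2: Sum ranks within each group.
R_1 = 12.5 (n_1 = 3)
R_2 = 58.5 (n_2 = 5)
R_3 = 20.5 (n_3 = 4)
R_4 = 61.5 (n_4 = 5)
Step 3: H = 12/(N(N+1)) * sum(R_i^2/n_i) - 3(N+1)
     = 12/(17*18) * (12.5^2/3 + 58.5^2/5 + 20.5^2/4 + 61.5^2/5) - 3*18
     = 0.039216 * 1598.05 - 54
     = 8.668464.
Step 4: Ties present; correction factor C = 1 - 36/(17^3 - 17) = 0.992647. Corrected H = 8.668464 / 0.992647 = 8.732675.
Step 5: Under H0, H ~ chi^2(3); p-value = 0.033065.
Step 6: alpha = 0.05. reject H0.

H = 8.7327, df = 3, p = 0.033065, reject H0.


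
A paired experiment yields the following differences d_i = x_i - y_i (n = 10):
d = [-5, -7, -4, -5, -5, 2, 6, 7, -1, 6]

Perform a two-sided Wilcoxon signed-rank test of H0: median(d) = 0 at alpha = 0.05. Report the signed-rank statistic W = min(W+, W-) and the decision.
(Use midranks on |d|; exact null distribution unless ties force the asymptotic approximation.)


Step 1: Drop any zero differences (none here) and take |d_i|.
|d| = [5, 7, 4, 5, 5, 2, 6, 7, 1, 6]
Step 2: Midrank |d_i| (ties get averaged ranks).
ranks: |5|->5, |7|->9.5, |4|->3, |5|->5, |5|->5, |2|->2, |6|->7.5, |7|->9.5, |1|->1, |6|->7.5
Step 3: Attach original signs; sum ranks with positive sign and with negative sign.
W+ = 2 + 7.5 + 9.5 + 7.5 = 26.5
W- = 5 + 9.5 + 3 + 5 + 5 + 1 = 28.5
(Check: W+ + W- = 55 should equal n(n+1)/2 = 55.)
Step 4: Test statistic W = min(W+, W-) = 26.5.
Step 5: Ties in |d|, so use the tie-corrected normal approximation.
        E[W] = n(n+1)/4 = 10*11/4 = 27.5.
        Tie groups: |d|=5 (t=3), |d|=6 (t=2), |d|=7 (t=2); sum(t^3 - t) = 36.
        Var[W] = n(n+1)(2n+1)/24 - sum(t^3-t)/48 = 2310/24 - 36/48 = 95.5.
        z = (W - E[W]) / sqrt(Var[W]) = (26.5 - 27.5) / 9.7724 = -0.1023.
        Two-sided p = 2*Phi(z) = 0.918496.
Step 6: alpha = 0.05. fail to reject H0.

W+ = 26.5, W- = 28.5, W = min = 26.5, p = 0.918496, fail to reject H0.


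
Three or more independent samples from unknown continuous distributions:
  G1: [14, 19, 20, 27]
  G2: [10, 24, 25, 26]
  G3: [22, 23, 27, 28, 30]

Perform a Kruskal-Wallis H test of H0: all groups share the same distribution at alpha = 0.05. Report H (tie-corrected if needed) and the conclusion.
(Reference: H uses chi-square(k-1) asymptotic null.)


Step 1: Combine all N = 13 observations and assign midranks.
sorted (value, group, rank): (10,G2,1), (14,G1,2), (19,G1,3), (20,G1,4), (22,G3,5), (23,G3,6), (24,G2,7), (25,G2,8), (26,G2,9), (27,G1,10.5), (27,G3,10.5), (28,G3,12), (30,G3,13)
Step 2: Sum ranks within each group.
R_1 = 19.5 (n_1 = 4)
R_2 = 25 (n_2 = 4)
R_3 = 46.5 (n_3 = 5)
Step 3: H = 12/(N(N+1)) * sum(R_i^2/n_i) - 3(N+1)
     = 12/(13*14) * (19.5^2/4 + 25^2/4 + 46.5^2/5) - 3*14
     = 0.065934 * 683.763 - 42
     = 3.083242.
Step 4: Ties present; correction factor C = 1 - 6/(13^3 - 13) = 0.997253. Corrected H = 3.083242 / 0.997253 = 3.091736.
Step 5: Under H0, H ~ chi^2(2); p-value = 0.213127.
Step 6: alpha = 0.05. fail to reject H0.

H = 3.0917, df = 2, p = 0.213127, fail to reject H0.


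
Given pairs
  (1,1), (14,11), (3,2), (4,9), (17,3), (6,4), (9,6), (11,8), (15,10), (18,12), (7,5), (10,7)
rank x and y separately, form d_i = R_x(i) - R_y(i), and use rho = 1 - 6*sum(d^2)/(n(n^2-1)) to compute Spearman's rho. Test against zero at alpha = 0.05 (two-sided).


Step 1: Rank x and y separately (midranks; no ties here).
rank(x): 1->1, 14->9, 3->2, 4->3, 17->11, 6->4, 9->6, 11->8, 15->10, 18->12, 7->5, 10->7
rank(y): 1->1, 11->11, 2->2, 9->9, 3->3, 4->4, 6->6, 8->8, 10->10, 12->12, 5->5, 7->7
Step 2: d_i = R_x(i) - R_y(i); compute d_i^2.
  (1-1)^2=0, (9-11)^2=4, (2-2)^2=0, (3-9)^2=36, (11-3)^2=64, (4-4)^2=0, (6-6)^2=0, (8-8)^2=0, (10-10)^2=0, (12-12)^2=0, (5-5)^2=0, (7-7)^2=0
sum(d^2) = 104.
Step 3: rho = 1 - 6*104 / (12*(12^2 - 1)) = 1 - 624/1716 = 0.636364.
Step 4: Under H0, t = rho * sqrt((n-2)/(1-rho^2)) = 2.6087 ~ t(10).
Step 5: Two-sided p-value from the t-distribution with 10 df = 0.026097.
Step 6: alpha = 0.05. reject H0.

rho = 0.6364, p = 0.026097, reject H0 at alpha = 0.05.


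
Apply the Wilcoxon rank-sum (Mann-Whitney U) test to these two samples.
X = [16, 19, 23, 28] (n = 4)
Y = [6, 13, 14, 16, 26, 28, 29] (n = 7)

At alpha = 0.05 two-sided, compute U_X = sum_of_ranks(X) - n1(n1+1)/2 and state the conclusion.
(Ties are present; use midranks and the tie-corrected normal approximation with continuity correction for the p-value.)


Step 1: Combine and sort all 11 observations; assign midranks.
sorted (value, group): (6,Y), (13,Y), (14,Y), (16,X), (16,Y), (19,X), (23,X), (26,Y), (28,X), (28,Y), (29,Y)
ranks: 6->1, 13->2, 14->3, 16->4.5, 16->4.5, 19->6, 23->7, 26->8, 28->9.5, 28->9.5, 29->11
Step 2: Rank sum for X: R1 = 4.5 + 6 + 7 + 9.5 = 27.
Step 3: U_X = R1 - n1(n1+1)/2 = 27 - 4*5/2 = 27 - 10 = 17.
       U_Y = n1*n2 - U_X = 28 - 17 = 11.
Step 4: Ties are present, so use the tie-corrected normal approximation (with continuity correction) for the p-value.
Step 5: p-value = 0.635059; compare to alpha = 0.05. fail to reject H0.

U_X = 17, p = 0.635059, fail to reject H0 at alpha = 0.05.


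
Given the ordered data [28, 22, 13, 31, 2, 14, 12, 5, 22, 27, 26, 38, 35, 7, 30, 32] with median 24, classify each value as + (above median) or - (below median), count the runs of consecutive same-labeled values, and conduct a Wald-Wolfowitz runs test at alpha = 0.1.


Step 1: Compute median = 24; label A = above, B = below.
Labels in order: ABBABBBBBAAAABAA  (n_A = 8, n_B = 8)
Step 2: Count runs R = 7.
Step 3: Under H0 (random ordering), E[R] = 2*n_A*n_B/(n_A+n_B) + 1 = 2*8*8/16 + 1 = 9.0000.
        Var[R] = 2*n_A*n_B*(2*n_A*n_B - n_A - n_B) / ((n_A+n_B)^2 * (n_A+n_B-1)) = 14336/3840 = 3.7333.
        SD[R] = 1.9322.
Step 4: Continuity-corrected z = (R + 0.5 - E[R]) / SD[R] = (7 + 0.5 - 9.0000) / 1.9322 = -0.7763.
Step 5: Two-sided p-value via normal approximation = 2*(1 - Phi(|z|)) = 0.437558.
Step 6: alpha = 0.1. fail to reject H0.

R = 7, z = -0.7763, p = 0.437558, fail to reject H0.


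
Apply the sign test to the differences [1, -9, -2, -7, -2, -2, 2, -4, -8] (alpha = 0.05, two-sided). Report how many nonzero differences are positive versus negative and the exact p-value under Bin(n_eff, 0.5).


Step 1: Discard zero differences. Original n = 9; n_eff = number of nonzero differences = 9.
Nonzero differences (with sign): +1, -9, -2, -7, -2, -2, +2, -4, -8
Step 2: Count signs: positive = 2, negative = 7.
Step 3: Under H0: P(positive) = 0.5, so the number of positives S ~ Bin(9, 0.5).
Step 4: Two-sided exact p-value = sum of Bin(9,0.5) probabilities at or below the observed probability = 0.179688.
Step 5: alpha = 0.05. fail to reject H0.

n_eff = 9, pos = 2, neg = 7, p = 0.179688, fail to reject H0.


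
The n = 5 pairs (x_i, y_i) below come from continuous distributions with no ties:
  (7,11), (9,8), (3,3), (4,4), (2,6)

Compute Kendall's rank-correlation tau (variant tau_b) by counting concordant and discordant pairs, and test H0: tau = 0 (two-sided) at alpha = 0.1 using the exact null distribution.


Step 1: Enumerate the 10 unordered pairs (i,j) with i<j and classify each by sign(x_j-x_i) * sign(y_j-y_i).
  (1,2):dx=+2,dy=-3->D; (1,3):dx=-4,dy=-8->C; (1,4):dx=-3,dy=-7->C; (1,5):dx=-5,dy=-5->C
  (2,3):dx=-6,dy=-5->C; (2,4):dx=-5,dy=-4->C; (2,5):dx=-7,dy=-2->C; (3,4):dx=+1,dy=+1->C
  (3,5):dx=-1,dy=+3->D; (4,5):dx=-2,dy=+2->D
Step 2: C = 7, D = 3, total pairs = 10.
Step 3: tau = (C - D)/(n(n-1)/2) = (7 - 3)/10 = 0.400000.
Step 4: Exact two-sided p-value (enumerate n! = 120 permutations of y under H0): p = 0.483333.
Step 5: alpha = 0.1. fail to reject H0.

tau_b = 0.4000 (C=7, D=3), p = 0.483333, fail to reject H0.


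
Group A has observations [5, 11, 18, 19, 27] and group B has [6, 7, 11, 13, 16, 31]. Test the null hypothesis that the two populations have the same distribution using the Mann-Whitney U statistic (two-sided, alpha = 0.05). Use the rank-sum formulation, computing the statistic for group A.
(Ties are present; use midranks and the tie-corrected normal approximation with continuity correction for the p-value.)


Step 1: Combine and sort all 11 observations; assign midranks.
sorted (value, group): (5,X), (6,Y), (7,Y), (11,X), (11,Y), (13,Y), (16,Y), (18,X), (19,X), (27,X), (31,Y)
ranks: 5->1, 6->2, 7->3, 11->4.5, 11->4.5, 13->6, 16->7, 18->8, 19->9, 27->10, 31->11
Step 2: Rank sum for X: R1 = 1 + 4.5 + 8 + 9 + 10 = 32.5.
Step 3: U_X = R1 - n1(n1+1)/2 = 32.5 - 5*6/2 = 32.5 - 15 = 17.5.
       U_Y = n1*n2 - U_X = 30 - 17.5 = 12.5.
Step 4: Ties are present, so use the tie-corrected normal approximation (with continuity correction) for the p-value.
Step 5: p-value = 0.714379; compare to alpha = 0.05. fail to reject H0.

U_X = 17.5, p = 0.714379, fail to reject H0 at alpha = 0.05.


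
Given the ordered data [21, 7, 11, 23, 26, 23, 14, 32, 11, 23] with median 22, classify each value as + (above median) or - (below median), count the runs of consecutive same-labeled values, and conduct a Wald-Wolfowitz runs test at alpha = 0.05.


Step 1: Compute median = 22; label A = above, B = below.
Labels in order: BBBAAABABA  (n_A = 5, n_B = 5)
Step 2: Count runs R = 6.
Step 3: Under H0 (random ordering), E[R] = 2*n_A*n_B/(n_A+n_B) + 1 = 2*5*5/10 + 1 = 6.0000.
        Var[R] = 2*n_A*n_B*(2*n_A*n_B - n_A - n_B) / ((n_A+n_B)^2 * (n_A+n_B-1)) = 2000/900 = 2.2222.
        SD[R] = 1.4907.
Step 4: R = E[R], so z = 0 with no continuity correction.
Step 5: Two-sided p-value via normal approximation = 2*(1 - Phi(|z|)) = 1.000000.
Step 6: alpha = 0.05. fail to reject H0.

R = 6, z = 0.0000, p = 1.000000, fail to reject H0.


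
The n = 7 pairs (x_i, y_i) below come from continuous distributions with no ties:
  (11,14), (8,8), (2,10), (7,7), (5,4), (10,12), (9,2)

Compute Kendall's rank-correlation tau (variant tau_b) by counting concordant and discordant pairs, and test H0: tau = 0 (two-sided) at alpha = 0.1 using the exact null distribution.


Step 1: Enumerate the 21 unordered pairs (i,j) with i<j and classify each by sign(x_j-x_i) * sign(y_j-y_i).
  (1,2):dx=-3,dy=-6->C; (1,3):dx=-9,dy=-4->C; (1,4):dx=-4,dy=-7->C; (1,5):dx=-6,dy=-10->C
  (1,6):dx=-1,dy=-2->C; (1,7):dx=-2,dy=-12->C; (2,3):dx=-6,dy=+2->D; (2,4):dx=-1,dy=-1->C
  (2,5):dx=-3,dy=-4->C; (2,6):dx=+2,dy=+4->C; (2,7):dx=+1,dy=-6->D; (3,4):dx=+5,dy=-3->D
  (3,5):dx=+3,dy=-6->D; (3,6):dx=+8,dy=+2->C; (3,7):dx=+7,dy=-8->D; (4,5):dx=-2,dy=-3->C
  (4,6):dx=+3,dy=+5->C; (4,7):dx=+2,dy=-5->D; (5,6):dx=+5,dy=+8->C; (5,7):dx=+4,dy=-2->D
  (6,7):dx=-1,dy=-10->C
Step 2: C = 14, D = 7, total pairs = 21.
Step 3: tau = (C - D)/(n(n-1)/2) = (14 - 7)/21 = 0.333333.
Step 4: Exact two-sided p-value (enumerate n! = 5040 permutations of y under H0): p = 0.381349.
Step 5: alpha = 0.1. fail to reject H0.

tau_b = 0.3333 (C=14, D=7), p = 0.381349, fail to reject H0.


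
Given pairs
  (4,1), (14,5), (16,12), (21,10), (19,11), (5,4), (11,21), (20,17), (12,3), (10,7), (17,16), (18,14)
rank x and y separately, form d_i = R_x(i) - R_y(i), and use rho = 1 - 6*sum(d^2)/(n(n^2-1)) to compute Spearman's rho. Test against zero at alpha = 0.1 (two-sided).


Step 1: Rank x and y separately (midranks; no ties here).
rank(x): 4->1, 14->6, 16->7, 21->12, 19->10, 5->2, 11->4, 20->11, 12->5, 10->3, 17->8, 18->9
rank(y): 1->1, 5->4, 12->8, 10->6, 11->7, 4->3, 21->12, 17->11, 3->2, 7->5, 16->10, 14->9
Step 2: d_i = R_x(i) - R_y(i); compute d_i^2.
  (1-1)^2=0, (6-4)^2=4, (7-8)^2=1, (12-6)^2=36, (10-7)^2=9, (2-3)^2=1, (4-12)^2=64, (11-11)^2=0, (5-2)^2=9, (3-5)^2=4, (8-10)^2=4, (9-9)^2=0
sum(d^2) = 132.
Step 3: rho = 1 - 6*132 / (12*(12^2 - 1)) = 1 - 792/1716 = 0.538462.
Step 4: Under H0, t = rho * sqrt((n-2)/(1-rho^2)) = 2.0207 ~ t(10).
Step 5: Two-sided p-value from the t-distribution with 10 df = 0.070894.
Step 6: alpha = 0.1. reject H0.

rho = 0.5385, p = 0.070894, reject H0 at alpha = 0.1.
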